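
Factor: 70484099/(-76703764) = -1*2^(-2)*7^3*691^(-1)*27751^(-1)*205493^1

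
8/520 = 1/65 ≈ 0.0154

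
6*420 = 2520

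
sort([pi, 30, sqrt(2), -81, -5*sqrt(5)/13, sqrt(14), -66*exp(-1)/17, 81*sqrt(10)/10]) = [-81, -66*exp(-1)/17, -5*sqrt(5)/13, sqrt(2), pi, sqrt(14), 81*sqrt(10)/10, 30]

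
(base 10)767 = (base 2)1011111111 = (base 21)1fb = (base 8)1377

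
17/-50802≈-0.000335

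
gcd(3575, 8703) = 1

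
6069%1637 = 1158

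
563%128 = 51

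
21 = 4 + 17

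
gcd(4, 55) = 1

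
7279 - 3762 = 3517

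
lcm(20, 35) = 140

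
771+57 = 828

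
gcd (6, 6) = 6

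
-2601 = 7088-9689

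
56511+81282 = 137793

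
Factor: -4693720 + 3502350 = -1*2^1*5^1*109^1*1093^1 = -1191370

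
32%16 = 0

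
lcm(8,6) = 24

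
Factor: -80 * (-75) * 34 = 2^5 * 3^1 * 5^3 * 17^1 = 204000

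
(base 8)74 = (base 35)1p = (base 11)55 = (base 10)60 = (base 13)48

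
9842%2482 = 2396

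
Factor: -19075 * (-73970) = 2^1 * 5^3 * 7^1 * 13^1 * 109^1 * 569^1 = 1410977750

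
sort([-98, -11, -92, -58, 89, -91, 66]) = [-98, -92, -91, -58, -11, 66, 89]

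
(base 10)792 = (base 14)408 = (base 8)1430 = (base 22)1e0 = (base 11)660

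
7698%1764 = 642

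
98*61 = 5978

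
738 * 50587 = 37333206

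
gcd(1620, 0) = 1620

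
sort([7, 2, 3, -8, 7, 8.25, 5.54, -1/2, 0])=[-8, -1/2, 0, 2, 3, 5.54, 7, 7, 8.25]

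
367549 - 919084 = -551535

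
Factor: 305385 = 3^1*5^1*20359^1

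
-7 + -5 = -12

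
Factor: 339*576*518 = 2^7*3^3*7^1*37^1*113^1 = 101146752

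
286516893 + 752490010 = 1039006903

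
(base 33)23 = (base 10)69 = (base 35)1y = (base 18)3f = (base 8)105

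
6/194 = 3/97 ≈ 0.0309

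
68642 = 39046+29596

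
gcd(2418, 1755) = 39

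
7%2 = 1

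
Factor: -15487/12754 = -1*2^(-1)*7^(-1)*17^1 = -17/14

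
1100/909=1 + 191/909 ≈ 1.21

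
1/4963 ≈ 0.000201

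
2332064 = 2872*812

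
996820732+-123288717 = 873532015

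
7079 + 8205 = 15284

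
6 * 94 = 564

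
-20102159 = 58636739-78738898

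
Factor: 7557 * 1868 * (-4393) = -1 * 2^2 * 3^1 * 11^1 * 23^1 * 191^1 * 229^1 * 467^1 = -62013679068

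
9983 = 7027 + 2956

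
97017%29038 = 9903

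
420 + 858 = 1278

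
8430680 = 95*88744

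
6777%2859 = 1059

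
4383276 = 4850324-467048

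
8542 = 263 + 8279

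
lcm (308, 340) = 26180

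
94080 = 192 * 490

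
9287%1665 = 962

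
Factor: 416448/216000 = 5^(-3)*241^1 = 241/125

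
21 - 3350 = -3329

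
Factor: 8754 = 2^1*3^1*1459^1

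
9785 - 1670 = 8115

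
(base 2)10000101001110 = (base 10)8526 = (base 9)12623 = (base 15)27d6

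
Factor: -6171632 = -1 * 2^4 * 499^1 * 773^1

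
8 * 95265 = 762120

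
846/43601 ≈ 0.0194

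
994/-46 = -21 - 14/23 ≈ -21.61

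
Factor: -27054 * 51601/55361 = -1 * 2^1 * 3^4 * 11^1 * 23^(-1) * 29^(-1) * 83^(-1) * 167^1 * 4691^1 = -1396013454/55361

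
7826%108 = 50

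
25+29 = 54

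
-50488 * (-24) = 1211712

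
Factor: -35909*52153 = -1*149^1*241^1*52153^1 = -1872762077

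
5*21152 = 105760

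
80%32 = 16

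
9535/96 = 99 + 31/96 ≈ 99.32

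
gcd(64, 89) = 1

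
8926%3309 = 2308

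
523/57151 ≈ 0.00915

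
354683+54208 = 408891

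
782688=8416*93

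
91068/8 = 22767/2 = 11383.50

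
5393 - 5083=310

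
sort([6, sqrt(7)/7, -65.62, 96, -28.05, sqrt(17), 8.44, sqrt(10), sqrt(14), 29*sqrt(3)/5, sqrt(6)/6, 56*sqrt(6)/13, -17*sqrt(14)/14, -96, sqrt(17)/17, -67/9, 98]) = [-96, -65.62, -28.05, -67/9, -17*sqrt(14)/14, sqrt(17)/17, sqrt(7)/7, sqrt(6)/6, sqrt(10), sqrt(14), sqrt(17), 6, 8.44, 29*sqrt(3)/5, 56*sqrt(6)/13, 96, 98]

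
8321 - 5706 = 2615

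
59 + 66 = 125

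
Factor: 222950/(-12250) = -1*5^(-1)*7^1*13^1 = -91/5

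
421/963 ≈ 0.437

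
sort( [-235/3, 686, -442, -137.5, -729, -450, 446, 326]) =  [-729, -450, -442, -137.5, -235/3, 326, 446, 686]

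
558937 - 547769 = 11168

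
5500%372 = 292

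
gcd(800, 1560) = 40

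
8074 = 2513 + 5561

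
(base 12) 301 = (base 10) 433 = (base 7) 1156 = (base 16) 1b1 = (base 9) 531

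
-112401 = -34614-77787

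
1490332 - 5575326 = -4084994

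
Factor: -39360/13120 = -1 * 3^1 = -3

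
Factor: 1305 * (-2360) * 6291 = -1 * 2^3 * 3^5 * 5^2 * 29^1 * 59^1 * 233^1 = -19375021800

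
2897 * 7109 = 20594773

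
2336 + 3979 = 6315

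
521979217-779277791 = -257298574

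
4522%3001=1521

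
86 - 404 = -318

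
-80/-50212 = 20/12553 ≈ 0.00159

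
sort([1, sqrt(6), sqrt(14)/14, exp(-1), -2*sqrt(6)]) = [-2*sqrt(6), sqrt(14)/14, exp(-1), 1, sqrt(6)]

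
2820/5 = 564 = 564.00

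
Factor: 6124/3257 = 2^2*1531^1*3257^(-1)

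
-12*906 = -10872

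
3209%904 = 497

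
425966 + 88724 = 514690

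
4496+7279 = 11775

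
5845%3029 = 2816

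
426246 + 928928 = 1355174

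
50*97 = 4850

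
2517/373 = 6 + 279/373 ≈ 6.75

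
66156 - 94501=-28345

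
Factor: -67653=-1*3^2*7517^1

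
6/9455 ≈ 0.000635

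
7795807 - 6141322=1654485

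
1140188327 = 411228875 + 728959452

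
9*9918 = 89262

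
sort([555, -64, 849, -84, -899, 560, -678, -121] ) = [-899, -678, -121, -84, -64, 555, 560, 849] 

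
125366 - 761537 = -636171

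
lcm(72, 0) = 0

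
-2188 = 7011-9199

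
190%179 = 11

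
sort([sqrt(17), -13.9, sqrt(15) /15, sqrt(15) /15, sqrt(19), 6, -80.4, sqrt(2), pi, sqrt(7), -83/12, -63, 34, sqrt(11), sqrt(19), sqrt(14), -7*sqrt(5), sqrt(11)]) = [-80.4, -63, -7*sqrt(5), -13.9, -83/12, sqrt(15) /15, sqrt(15) /15, sqrt(2), sqrt(7), pi, sqrt(11), sqrt(11), sqrt(14), sqrt(17), sqrt(19), sqrt(19), 6, 34]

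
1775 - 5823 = -4048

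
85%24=13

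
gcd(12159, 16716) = 21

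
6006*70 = 420420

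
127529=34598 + 92931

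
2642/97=27+23/97 ≈ 27.24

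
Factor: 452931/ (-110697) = -1*17^1*83^1*107^1*36899^ (-1) = -150977/36899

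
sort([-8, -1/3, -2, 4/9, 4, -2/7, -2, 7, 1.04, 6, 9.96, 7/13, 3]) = [-8, -2, -2, -1/3, -2/7, 4/9, 7/13, 1.04, 3, 4, 6, 7, 9.96]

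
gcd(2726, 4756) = 58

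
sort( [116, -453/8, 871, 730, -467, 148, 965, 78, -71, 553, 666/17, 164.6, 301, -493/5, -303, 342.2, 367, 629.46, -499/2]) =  [-467, -303, -499/2, -493/5, -71, -453/8, 666/17, 78, 116, 148, 164.6, 301, 342.2, 367, 553, 629.46, 730, 871, 965]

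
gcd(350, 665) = 35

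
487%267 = 220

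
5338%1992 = 1354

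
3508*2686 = 9422488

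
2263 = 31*73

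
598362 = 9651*62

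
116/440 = 29/110 ≈ 0.264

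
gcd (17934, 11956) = 5978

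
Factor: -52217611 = -1 * 47^1 * 1111013^1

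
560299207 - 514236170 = 46063037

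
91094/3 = 30364 + 2/3 ≈ 30364.67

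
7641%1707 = 813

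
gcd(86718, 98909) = 1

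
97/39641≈0.00245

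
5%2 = 1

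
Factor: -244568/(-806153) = 2^3 * 19^1 * 1609^1 * 806153^(-1)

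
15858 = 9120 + 6738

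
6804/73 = 93+15/73 ≈ 93.21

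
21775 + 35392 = 57167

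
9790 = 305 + 9485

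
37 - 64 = -27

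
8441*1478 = 12475798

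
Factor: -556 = -1*2^2*139^1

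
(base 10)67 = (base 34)1x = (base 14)4b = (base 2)1000011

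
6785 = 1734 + 5051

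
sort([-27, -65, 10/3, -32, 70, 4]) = [-65, -32, -27, 10/3, 4, 70]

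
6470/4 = 3235/2 = 1617.50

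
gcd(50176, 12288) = 1024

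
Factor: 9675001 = 7^3 * 67^1 * 421^1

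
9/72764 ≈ 0.000124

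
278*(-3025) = -840950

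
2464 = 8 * 308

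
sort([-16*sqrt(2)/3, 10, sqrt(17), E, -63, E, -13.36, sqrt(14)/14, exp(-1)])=[-63, -13.36, -16*sqrt(2)/3, sqrt(14)/14, exp(-1), E, E, sqrt(17), 10]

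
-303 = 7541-7844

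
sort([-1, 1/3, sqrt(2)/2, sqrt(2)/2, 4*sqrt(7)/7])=[-1, 1/3, sqrt(2)/2, sqrt(2)/2, 4*sqrt(7)/7]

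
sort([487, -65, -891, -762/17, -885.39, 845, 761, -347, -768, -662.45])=[-891, -885.39, -768, -662.45, -347, -65, -762/17, 487, 761, 845]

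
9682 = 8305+1377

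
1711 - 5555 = -3844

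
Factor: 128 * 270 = 2^8 * 3^3 * 5^1 = 34560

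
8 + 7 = 15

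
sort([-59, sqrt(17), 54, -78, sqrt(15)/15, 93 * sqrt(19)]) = [-78, -59, sqrt(15)/15, sqrt(17), 54, 93 * sqrt(19)]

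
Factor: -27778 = -1*2^1*17^1*19^1*43^1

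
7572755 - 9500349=-1927594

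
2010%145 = 125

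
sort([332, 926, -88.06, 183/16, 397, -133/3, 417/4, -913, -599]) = [-913, -599, -88.06, -133/3, 183/16, 417/4, 332, 397, 926]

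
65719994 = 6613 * 9938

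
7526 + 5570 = 13096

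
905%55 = 25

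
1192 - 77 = 1115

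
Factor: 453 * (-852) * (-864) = 2^7 * 3^5 * 71^1 * 151^1 = 333465984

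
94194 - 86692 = 7502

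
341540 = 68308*5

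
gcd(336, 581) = 7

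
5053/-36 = -140-13/36 ≈ -140.36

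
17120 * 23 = 393760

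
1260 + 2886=4146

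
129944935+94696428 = 224641363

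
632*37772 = 23871904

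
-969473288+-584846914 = -1554320202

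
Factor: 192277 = 47^1*4091^1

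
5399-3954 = 1445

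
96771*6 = 580626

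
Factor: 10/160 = 2^(-4) = 1/16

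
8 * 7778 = 62224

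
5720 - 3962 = 1758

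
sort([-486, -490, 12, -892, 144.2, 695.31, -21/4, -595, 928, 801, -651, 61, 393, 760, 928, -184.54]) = [-892, -651, -595, -490, -486, -184.54, -21/4, 12, 61, 144.2, 393, 695.31, 760, 801, 928, 928]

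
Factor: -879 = -1 * 3^1 * 293^1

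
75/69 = 25/23 ≈ 1.09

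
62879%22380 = 18119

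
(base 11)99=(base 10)108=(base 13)84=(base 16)6c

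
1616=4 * 404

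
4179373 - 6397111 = -2217738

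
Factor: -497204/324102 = -1 * 2^1 * 3^(-1) * 19^(-1) * 2843^(-1) * 124301^1 = -248602/162051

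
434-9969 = -9535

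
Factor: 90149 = 90149^1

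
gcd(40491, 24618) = 33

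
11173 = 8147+3026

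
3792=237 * 16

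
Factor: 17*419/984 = 2^(-3)*3^(-1)*17^1*41^(-1)*419^1 = 7123/984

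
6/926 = 3/463≈0.00648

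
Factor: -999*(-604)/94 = 2^1*3^3*37^1*47^(-1)*151^1 = 301698/47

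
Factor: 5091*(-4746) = -1*2^1*3^2*7^1*113^1*1697^1 = -24161886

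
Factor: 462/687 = 2^1 * 7^1 * 11^1 * 229^(-1) = 154/229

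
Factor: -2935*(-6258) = 2^1*3^1*5^1*7^1*149^1*587^1 = 18367230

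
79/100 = 0.79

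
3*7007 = 21021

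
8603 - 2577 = 6026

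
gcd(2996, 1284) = 428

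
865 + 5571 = 6436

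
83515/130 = 16703/26 ≈ 642.42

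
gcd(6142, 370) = 74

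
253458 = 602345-348887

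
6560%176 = 48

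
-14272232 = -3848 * 3709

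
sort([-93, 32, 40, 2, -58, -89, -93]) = [-93, -93, -89, -58, 2, 32, 40]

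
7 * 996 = 6972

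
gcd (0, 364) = 364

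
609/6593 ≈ 0.0924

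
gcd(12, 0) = 12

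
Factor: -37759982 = -1*2^1*13^1*257^1*5651^1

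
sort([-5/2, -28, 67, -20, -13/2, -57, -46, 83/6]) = [-57, -46, -28, -20, -13/2, -5/2, 83/6, 67]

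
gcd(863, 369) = 1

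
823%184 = 87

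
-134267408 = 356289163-490556571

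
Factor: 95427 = 3^2*23^1*461^1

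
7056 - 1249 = 5807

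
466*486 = 226476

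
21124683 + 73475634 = 94600317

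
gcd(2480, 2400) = 80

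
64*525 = 33600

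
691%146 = 107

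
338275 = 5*67655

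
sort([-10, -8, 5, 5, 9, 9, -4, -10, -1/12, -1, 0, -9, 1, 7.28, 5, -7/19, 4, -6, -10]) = [-10, -10, -10, -9, -8, -6, -4, -1, -7/19, -1/12, 0, 1, 4, 5, 5, 5, 7.28, 9, 9]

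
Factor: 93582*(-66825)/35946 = -1*3^6*5^2*11^1*1733^1*1997^(-1) = -347423175/1997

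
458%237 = 221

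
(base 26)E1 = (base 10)365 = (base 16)16D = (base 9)445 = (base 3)111112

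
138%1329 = 138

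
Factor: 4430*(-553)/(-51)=2^1*3^(-1)*5^1*7^1*17^(-1)*79^1*443^1=2449790/51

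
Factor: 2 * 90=2^2 * 3^2 * 5^1=180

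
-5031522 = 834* (-6033)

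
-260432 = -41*6352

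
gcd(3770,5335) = 5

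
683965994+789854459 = 1473820453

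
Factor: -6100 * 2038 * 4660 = -1 * 2^5 * 5^3 * 61^1 * 233^1 * 1019^1 = -57932188000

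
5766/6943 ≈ 0.830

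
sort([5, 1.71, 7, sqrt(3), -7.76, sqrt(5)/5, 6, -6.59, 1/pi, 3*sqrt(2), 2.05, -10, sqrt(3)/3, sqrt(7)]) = [-10, -7.76, -6.59, 1/pi, sqrt(5)/5, sqrt(3)/3, 1.71, sqrt(3), 2.05, sqrt(7), 3*sqrt(2), 5, 6, 7]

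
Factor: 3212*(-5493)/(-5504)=2^(-5)*3^1*11^1*43^(-1)*73^1*1831^1=4410879/1376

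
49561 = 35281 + 14280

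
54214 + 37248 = 91462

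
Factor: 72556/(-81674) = -1 * 2^1 * 11^1 * 17^1 * 421^(-1) = -374/421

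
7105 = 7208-103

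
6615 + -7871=-1256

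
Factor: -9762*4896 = -1*2^6*3^3*17^1*1627^1 = -47794752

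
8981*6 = 53886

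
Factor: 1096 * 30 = 2^4 * 3^1 * 5^1 * 137^1 = 32880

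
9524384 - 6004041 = 3520343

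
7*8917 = 62419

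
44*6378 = 280632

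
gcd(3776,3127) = 59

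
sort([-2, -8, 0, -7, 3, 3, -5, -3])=[-8, -7, -5, -3, -2, 0, 3, 3]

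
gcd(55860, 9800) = 980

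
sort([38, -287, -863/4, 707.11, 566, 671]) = [-287, -863/4, 38, 566, 671, 707.11]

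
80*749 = 59920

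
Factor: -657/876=-1 * 2^(-2) * 3^1=-3/4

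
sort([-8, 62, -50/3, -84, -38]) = [-84, -38, -50/3, -8, 62]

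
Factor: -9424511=-1 * 17^1 * 554383^1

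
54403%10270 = 3053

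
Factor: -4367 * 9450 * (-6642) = 2^2 * 3^7 * 5^2 * 7^1 * 11^1 * 41^1 * 397^1 = 274103052300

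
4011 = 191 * 21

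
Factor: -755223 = -1*3^1*7^1*35963^1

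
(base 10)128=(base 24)58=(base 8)200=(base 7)242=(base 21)62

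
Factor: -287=-1 * 7^1 * 41^1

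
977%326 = 325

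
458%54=26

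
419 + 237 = 656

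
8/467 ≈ 0.0171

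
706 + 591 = 1297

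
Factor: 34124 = 2^2*19^1*449^1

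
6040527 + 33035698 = 39076225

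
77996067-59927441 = 18068626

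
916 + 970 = 1886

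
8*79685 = 637480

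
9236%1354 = 1112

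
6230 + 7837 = 14067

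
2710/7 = 387 + 1/7 ≈ 387.14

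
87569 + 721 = 88290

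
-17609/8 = -2201-1/8 ≈ -2201.13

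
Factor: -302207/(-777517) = 13^(-1)*277^1*1091^1*59809^(-1)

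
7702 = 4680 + 3022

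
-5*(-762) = 3810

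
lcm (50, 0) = 0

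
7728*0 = 0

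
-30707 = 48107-78814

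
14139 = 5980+8159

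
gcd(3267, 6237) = 297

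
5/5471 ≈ 0.000914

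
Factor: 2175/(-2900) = -1*2^(-2)*3^1 = -3/4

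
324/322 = 1+1/161 ≈ 1.01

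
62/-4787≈-0.0130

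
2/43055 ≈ 0.0000465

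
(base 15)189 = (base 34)ae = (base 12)256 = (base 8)542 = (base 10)354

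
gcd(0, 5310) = 5310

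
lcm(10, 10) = 10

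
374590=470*797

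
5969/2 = 2984+1/2 = 2984.50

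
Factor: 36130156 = 2^2*9032539^1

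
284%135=14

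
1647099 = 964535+682564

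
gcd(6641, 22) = 1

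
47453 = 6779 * 7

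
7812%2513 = 273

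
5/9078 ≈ 0.000551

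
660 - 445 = 215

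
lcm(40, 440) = 440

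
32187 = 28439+3748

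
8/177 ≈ 0.0452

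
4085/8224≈0.497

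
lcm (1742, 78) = 5226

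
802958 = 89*9022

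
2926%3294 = 2926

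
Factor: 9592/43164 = 2^1*3^(-2) = 2/9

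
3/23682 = 1/7894 ≈ 0.000127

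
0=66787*0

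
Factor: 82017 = 3^2 * 13^1 * 701^1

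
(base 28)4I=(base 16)82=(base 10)130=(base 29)4E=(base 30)4A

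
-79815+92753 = 12938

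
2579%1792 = 787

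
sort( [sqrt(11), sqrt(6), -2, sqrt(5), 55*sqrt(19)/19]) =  [-2, sqrt(5), sqrt(6), sqrt(11), 55*sqrt(19)/19]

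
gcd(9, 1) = 1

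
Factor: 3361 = 3361^1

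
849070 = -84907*(-10)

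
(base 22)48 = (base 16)60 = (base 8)140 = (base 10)96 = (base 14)6c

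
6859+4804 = 11663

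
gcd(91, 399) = 7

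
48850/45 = 9770/9 ≈ 1085.56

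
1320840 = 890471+430369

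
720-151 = 569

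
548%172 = 32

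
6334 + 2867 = 9201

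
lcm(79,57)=4503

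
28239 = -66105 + 94344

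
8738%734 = 664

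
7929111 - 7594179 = 334932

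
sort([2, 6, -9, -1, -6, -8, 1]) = [-9, -8, -6, -1, 1, 2, 6]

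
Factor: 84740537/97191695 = 5^(-1)*7^1*2393^(-1)*3089^1*3919^1*8123^(-1)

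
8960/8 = 1120 = 1120.00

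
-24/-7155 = 8/2385 ≈ 0.00335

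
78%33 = 12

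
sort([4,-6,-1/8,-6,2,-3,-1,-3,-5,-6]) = [-6,-6,-6,-5,-3,-3,-1,-1/8,2,4]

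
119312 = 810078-690766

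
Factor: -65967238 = -1*2^1*83^1*263^1*1511^1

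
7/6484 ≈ 0.00108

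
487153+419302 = 906455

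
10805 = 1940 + 8865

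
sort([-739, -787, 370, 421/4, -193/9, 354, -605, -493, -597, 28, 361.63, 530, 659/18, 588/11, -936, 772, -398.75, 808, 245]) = [-936, -787, -739, -605, -597, -493, -398.75, -193/9, 28, 659/18, 588/11, 421/4, 245, 354, 361.63, 370, 530, 772, 808]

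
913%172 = 53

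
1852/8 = 463/2 = 231.50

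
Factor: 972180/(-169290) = -1*2^1*3^(-2)*19^(-1)*491^1 = -982/171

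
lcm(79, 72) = 5688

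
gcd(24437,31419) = 3491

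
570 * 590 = 336300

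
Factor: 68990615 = 5^1*19^1*751^1*967^1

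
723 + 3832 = 4555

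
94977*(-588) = -55846476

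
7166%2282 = 320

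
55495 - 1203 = 54292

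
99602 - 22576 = 77026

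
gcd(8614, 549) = 1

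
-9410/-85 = 110+12/17 ≈ 110.71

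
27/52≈0.519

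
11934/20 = 596 + 7/10 = 596.70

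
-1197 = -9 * 133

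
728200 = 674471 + 53729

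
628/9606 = 314/4803 ≈ 0.0654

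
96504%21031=12380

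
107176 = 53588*2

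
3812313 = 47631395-43819082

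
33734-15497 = 18237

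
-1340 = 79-1419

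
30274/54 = 560 + 17/27 ≈ 560.63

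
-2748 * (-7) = 19236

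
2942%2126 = 816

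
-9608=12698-22306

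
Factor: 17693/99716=2^(-2) * 13^1 * 97^(-1) * 257^(-1) * 1361^1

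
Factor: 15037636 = 2^2 * 541^1 * 6949^1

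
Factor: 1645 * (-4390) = -1 * 2^1 * 5^2 * 7^1 * 47^1 * 439^1 = -7221550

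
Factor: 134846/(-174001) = -1 * 2^1 * 353^1 * 911^(-1) = -706/911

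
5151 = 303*17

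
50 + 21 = 71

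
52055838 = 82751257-30695419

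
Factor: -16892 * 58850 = -1 * 2^3 * 5^2 * 11^1 * 41^1 * 103^1 * 107^1 = -994094200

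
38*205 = 7790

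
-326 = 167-493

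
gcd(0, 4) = 4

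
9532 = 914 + 8618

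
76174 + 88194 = 164368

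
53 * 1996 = 105788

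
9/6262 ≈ 0.00144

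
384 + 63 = 447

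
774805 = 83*9335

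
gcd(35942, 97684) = 2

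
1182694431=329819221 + 852875210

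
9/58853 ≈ 0.000153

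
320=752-432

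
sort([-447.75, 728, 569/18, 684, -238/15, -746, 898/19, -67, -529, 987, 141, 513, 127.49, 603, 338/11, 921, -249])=[-746, -529, -447.75, -249, -67, -238/15, 338/11, 569/18, 898/19, 127.49, 141, 513, 603, 684, 728, 921, 987]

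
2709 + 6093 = 8802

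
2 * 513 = 1026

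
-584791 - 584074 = -1168865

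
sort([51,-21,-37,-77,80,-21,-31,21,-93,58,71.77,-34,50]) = [-93,-77,-37,-34,-31,-21,-21,21,50,51,58,71.77,80]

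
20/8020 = 1/401 ≈ 0.00249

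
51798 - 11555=40243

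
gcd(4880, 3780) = 20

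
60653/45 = 1347 + 38/45≈1347.84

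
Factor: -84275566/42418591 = -1*2^1*29^1*37^1*173^1*227^1*6217^(-1)*6823^(-1)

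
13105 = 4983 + 8122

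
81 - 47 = 34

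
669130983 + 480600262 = 1149731245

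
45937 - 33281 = 12656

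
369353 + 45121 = 414474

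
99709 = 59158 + 40551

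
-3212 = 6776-9988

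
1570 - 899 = 671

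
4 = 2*2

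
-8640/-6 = 1440 = 1440.00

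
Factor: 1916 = 2^2 * 479^1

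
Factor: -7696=-1*2^4*13^1*37^1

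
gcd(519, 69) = 3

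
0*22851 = 0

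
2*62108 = 124216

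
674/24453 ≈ 0.0276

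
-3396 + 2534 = -862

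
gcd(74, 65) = 1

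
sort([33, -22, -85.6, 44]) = [-85.6, -22, 33, 44]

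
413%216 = 197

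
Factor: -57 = -1*3^1*19^1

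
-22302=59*(-378)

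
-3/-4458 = 1/1486 ≈ 0.000673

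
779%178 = 67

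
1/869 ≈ 0.00115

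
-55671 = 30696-86367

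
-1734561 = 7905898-9640459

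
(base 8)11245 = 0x12a5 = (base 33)4cl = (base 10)4773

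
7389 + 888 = 8277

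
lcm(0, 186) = 0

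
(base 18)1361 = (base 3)100111001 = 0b1101100000001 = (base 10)6913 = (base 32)6o1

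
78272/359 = 218 + 10/359 ≈ 218.03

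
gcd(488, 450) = 2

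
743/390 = 1 + 353/390≈1.91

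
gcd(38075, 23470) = 5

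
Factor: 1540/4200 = 2^(-1)*3^(-1)*5^(-1)*11^1 = 11/30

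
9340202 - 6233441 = 3106761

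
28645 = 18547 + 10098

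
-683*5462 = -3730546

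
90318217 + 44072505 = 134390722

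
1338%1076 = 262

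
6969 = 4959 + 2010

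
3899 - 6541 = -2642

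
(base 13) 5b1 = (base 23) 1k0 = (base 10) 989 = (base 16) 3dd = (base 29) 153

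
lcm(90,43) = 3870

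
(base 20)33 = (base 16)3f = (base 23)2h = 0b111111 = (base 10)63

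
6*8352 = 50112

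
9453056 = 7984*1184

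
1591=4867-3276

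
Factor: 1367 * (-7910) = -1 * 2^1 * 5^1 * 7^1 * 113^1 * 1367^1 = -10812970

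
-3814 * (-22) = 83908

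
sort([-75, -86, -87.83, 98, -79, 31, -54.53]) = [-87.83, -86, -79, -75, -54.53, 31, 98]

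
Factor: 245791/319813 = 7^1*37^1*337^(-1) = 259/337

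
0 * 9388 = 0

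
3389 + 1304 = 4693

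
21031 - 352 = 20679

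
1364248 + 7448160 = 8812408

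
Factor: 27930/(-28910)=-1*3^1*19^1*59^(-1)=-57/59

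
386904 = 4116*94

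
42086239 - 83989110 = -41902871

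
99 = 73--26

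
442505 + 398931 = 841436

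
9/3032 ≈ 0.00297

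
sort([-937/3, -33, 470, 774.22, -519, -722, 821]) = [-722, -519, -937/3, -33, 470, 774.22, 821]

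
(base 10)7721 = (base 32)7h9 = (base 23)edg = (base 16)1e29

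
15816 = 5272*3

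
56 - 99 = -43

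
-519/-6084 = 173/2028 ≈ 0.0853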